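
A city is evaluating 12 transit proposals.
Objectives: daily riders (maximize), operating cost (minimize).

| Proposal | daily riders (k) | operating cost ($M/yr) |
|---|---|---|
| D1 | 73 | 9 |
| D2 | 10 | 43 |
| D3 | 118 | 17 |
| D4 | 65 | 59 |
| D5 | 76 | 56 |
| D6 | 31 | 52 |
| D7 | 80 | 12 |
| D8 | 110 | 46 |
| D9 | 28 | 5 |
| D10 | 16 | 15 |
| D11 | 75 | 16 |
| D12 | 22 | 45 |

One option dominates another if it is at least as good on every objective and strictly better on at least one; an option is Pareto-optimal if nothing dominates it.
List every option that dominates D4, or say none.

D1, D3, D5, D7, D8, D11

D1: daily riders 73≥65, operating cost 9≤59 — dominates D4.
D3: daily riders 118≥65, operating cost 17≤59 — dominates D4.
D5: daily riders 76≥65, operating cost 56≤59 — dominates D4.
D7: daily riders 80≥65, operating cost 12≤59 — dominates D4.
D8: daily riders 110≥65, operating cost 46≤59 — dominates D4.
D11: daily riders 75≥65, operating cost 16≤59 — dominates D4.
Others (D2, D6, D9, D10, D12) are each worse than D4 on at least one objective.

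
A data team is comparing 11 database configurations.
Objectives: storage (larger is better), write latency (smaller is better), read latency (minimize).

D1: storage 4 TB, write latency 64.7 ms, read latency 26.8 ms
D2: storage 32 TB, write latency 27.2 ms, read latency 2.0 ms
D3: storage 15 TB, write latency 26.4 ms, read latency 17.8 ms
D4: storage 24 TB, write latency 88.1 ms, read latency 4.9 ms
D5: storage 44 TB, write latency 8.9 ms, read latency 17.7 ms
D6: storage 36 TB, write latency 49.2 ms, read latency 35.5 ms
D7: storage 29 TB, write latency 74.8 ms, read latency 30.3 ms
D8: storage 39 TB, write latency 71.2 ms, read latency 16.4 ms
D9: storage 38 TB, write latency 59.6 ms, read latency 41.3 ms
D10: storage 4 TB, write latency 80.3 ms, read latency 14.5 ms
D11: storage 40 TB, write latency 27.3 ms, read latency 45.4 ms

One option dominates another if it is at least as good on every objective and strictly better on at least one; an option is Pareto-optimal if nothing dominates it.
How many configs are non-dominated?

3

D1: dominated by D2 (storage 32≥4, write latency 27.2≤64.7, read latency 2.0≤26.8).
D2: not dominated (best read latency).
D3: dominated by D5 (storage 44≥15, write latency 8.9≤26.4, read latency 17.7≤17.8).
D4: dominated by D2 (storage 32≥24, write latency 27.2≤88.1, read latency 2.0≤4.9).
D5: not dominated (best storage).
D6: dominated by D5 (storage 44≥36, write latency 8.9≤49.2, read latency 17.7≤35.5).
D7: dominated by D2 (storage 32≥29, write latency 27.2≤74.8, read latency 2.0≤30.3).
D8: not dominated.
D9: dominated by D5 (storage 44≥38, write latency 8.9≤59.6, read latency 17.7≤41.3).
D10: dominated by D2 (storage 32≥4, write latency 27.2≤80.3, read latency 2.0≤14.5).
D11: dominated by D5 (storage 44≥40, write latency 8.9≤27.3, read latency 17.7≤45.4).
Pareto-optimal: D2, D5, D8 → 3.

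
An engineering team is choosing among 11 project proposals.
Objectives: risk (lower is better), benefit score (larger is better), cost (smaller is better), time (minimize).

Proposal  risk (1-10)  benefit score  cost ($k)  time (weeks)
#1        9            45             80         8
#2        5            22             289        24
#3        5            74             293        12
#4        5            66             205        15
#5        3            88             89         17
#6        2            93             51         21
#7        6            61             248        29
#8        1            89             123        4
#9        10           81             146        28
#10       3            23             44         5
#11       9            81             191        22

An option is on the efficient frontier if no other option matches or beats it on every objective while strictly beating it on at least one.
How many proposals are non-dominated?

#1: not dominated.
#2: dominated by #4 (risk 5≤5, benefit score 66≥22, cost 205≤289, time 15≤24).
#3: dominated by #8 (risk 1≤5, benefit score 89≥74, cost 123≤293, time 4≤12).
#4: dominated by #8 (risk 1≤5, benefit score 89≥66, cost 123≤205, time 4≤15).
#5: not dominated.
#6: not dominated (best benefit score).
#7: dominated by #4 (risk 5≤6, benefit score 66≥61, cost 205≤248, time 15≤29).
#8: not dominated (best risk).
#9: dominated by #5 (risk 3≤10, benefit score 88≥81, cost 89≤146, time 17≤28).
#10: not dominated (best cost).
#11: dominated by #5 (risk 3≤9, benefit score 88≥81, cost 89≤191, time 17≤22).
Pareto-optimal: #1, #5, #6, #8, #10 → 5.

5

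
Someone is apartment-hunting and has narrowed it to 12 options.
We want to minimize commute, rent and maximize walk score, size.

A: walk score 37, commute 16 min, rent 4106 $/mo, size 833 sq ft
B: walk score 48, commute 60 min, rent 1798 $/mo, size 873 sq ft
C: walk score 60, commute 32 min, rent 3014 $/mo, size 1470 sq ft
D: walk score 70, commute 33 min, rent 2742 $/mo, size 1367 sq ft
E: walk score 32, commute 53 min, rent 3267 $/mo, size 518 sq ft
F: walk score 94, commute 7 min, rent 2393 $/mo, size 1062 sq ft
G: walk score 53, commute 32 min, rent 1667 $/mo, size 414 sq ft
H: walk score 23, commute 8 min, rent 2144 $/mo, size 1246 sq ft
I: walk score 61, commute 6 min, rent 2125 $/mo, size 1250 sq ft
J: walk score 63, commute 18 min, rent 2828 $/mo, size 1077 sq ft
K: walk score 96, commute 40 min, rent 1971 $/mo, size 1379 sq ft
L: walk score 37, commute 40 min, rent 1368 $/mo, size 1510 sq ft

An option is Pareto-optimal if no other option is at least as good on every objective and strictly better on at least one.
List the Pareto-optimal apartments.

B, C, D, F, G, I, J, K, L

A: dominated by F (walk score 94≥37, commute 7≤16, rent 2393≤4106, size 1062≥833).
B: not dominated.
C: not dominated.
D: not dominated.
E: dominated by C (walk score 60≥32, commute 32≤53, rent 3014≤3267, size 1470≥518).
F: not dominated.
G: not dominated.
H: dominated by I (walk score 61≥23, commute 6≤8, rent 2125≤2144, size 1250≥1246).
I: not dominated (best commute).
J: not dominated.
K: not dominated (best walk score).
L: not dominated (best rent).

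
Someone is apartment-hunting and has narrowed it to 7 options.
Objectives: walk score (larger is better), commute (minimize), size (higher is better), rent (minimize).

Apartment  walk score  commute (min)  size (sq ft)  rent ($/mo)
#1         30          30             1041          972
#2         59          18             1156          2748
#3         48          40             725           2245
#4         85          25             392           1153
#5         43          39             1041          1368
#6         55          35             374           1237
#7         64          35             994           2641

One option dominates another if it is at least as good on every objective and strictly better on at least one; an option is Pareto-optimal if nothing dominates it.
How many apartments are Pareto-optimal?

6

#1: not dominated (best rent).
#2: not dominated (best commute).
#3: not dominated.
#4: not dominated (best walk score).
#5: not dominated.
#6: dominated by #4 (walk score 85≥55, commute 25≤35, size 392≥374, rent 1153≤1237).
#7: not dominated.
Pareto-optimal: #1, #2, #3, #4, #5, #7 → 6.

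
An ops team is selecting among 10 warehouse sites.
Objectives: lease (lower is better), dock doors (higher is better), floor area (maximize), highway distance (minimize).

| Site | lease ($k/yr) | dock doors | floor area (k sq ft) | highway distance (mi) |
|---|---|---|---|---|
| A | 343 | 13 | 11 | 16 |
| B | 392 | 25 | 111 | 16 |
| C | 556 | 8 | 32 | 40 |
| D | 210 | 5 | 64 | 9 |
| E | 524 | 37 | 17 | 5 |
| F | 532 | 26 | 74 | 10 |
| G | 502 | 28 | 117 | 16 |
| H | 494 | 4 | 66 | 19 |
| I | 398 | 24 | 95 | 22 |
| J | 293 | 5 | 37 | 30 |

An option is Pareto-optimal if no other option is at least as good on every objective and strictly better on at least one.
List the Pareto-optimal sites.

A: not dominated.
B: not dominated.
C: dominated by B (lease 392≤556, dock doors 25≥8, floor area 111≥32, highway distance 16≤40).
D: not dominated (best lease).
E: not dominated (best dock doors).
F: not dominated.
G: not dominated (best floor area).
H: dominated by B (lease 392≤494, dock doors 25≥4, floor area 111≥66, highway distance 16≤19).
I: dominated by B (lease 392≤398, dock doors 25≥24, floor area 111≥95, highway distance 16≤22).
J: dominated by D (lease 210≤293, dock doors 5≥5, floor area 64≥37, highway distance 9≤30).

A, B, D, E, F, G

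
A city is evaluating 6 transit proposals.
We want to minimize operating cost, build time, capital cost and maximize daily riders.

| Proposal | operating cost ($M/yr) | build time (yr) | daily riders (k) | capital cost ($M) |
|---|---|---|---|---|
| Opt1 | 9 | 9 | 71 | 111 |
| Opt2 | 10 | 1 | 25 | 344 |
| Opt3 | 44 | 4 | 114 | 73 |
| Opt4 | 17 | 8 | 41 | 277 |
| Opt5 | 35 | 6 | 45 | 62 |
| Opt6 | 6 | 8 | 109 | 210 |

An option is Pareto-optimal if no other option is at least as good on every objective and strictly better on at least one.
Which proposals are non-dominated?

Opt1: not dominated.
Opt2: not dominated (best build time).
Opt3: not dominated (best daily riders).
Opt4: dominated by Opt6 (operating cost 6≤17, build time 8≤8, daily riders 109≥41, capital cost 210≤277).
Opt5: not dominated (best capital cost).
Opt6: not dominated (best operating cost).

Opt1, Opt2, Opt3, Opt5, Opt6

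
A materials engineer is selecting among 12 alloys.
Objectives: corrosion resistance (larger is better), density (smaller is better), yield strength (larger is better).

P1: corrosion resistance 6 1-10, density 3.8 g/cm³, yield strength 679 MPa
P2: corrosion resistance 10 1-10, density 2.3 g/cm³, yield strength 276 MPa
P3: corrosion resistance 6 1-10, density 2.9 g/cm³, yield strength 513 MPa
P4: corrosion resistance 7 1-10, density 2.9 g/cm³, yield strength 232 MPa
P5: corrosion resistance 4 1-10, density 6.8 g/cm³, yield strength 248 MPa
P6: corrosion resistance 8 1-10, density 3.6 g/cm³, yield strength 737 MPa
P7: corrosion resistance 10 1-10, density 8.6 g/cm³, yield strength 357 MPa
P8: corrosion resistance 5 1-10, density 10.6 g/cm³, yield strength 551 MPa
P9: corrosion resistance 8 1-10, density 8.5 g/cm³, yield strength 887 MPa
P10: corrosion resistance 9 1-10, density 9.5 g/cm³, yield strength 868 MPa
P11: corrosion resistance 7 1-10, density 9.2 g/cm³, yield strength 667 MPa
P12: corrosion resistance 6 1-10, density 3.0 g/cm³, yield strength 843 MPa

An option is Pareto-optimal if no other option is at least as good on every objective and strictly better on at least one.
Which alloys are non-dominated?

P1: dominated by P6 (corrosion resistance 8≥6, density 3.6≤3.8, yield strength 737≥679).
P2: not dominated (best density).
P3: not dominated.
P4: dominated by P2 (corrosion resistance 10≥7, density 2.3≤2.9, yield strength 276≥232).
P5: dominated by P1 (corrosion resistance 6≥4, density 3.8≤6.8, yield strength 679≥248).
P6: not dominated.
P7: not dominated.
P8: dominated by P1 (corrosion resistance 6≥5, density 3.8≤10.6, yield strength 679≥551).
P9: not dominated (best yield strength).
P10: not dominated.
P11: dominated by P6 (corrosion resistance 8≥7, density 3.6≤9.2, yield strength 737≥667).
P12: not dominated.

P2, P3, P6, P7, P9, P10, P12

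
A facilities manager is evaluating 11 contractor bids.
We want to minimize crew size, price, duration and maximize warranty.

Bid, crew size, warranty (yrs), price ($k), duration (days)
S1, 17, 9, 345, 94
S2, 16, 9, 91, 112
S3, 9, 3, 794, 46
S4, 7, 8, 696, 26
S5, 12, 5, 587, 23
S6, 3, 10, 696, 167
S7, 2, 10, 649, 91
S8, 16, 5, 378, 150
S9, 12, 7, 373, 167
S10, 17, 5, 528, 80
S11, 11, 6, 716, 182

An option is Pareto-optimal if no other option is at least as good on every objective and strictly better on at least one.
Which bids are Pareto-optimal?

S1: not dominated.
S2: not dominated (best price).
S3: dominated by S4 (crew size 7≤9, warranty 8≥3, price 696≤794, duration 26≤46).
S4: not dominated.
S5: not dominated (best duration).
S6: dominated by S7 (crew size 2≤3, warranty 10≥10, price 649≤696, duration 91≤167).
S7: not dominated (best crew size).
S8: dominated by S2 (crew size 16≤16, warranty 9≥5, price 91≤378, duration 112≤150).
S9: not dominated.
S10: not dominated.
S11: dominated by S4 (crew size 7≤11, warranty 8≥6, price 696≤716, duration 26≤182).

S1, S2, S4, S5, S7, S9, S10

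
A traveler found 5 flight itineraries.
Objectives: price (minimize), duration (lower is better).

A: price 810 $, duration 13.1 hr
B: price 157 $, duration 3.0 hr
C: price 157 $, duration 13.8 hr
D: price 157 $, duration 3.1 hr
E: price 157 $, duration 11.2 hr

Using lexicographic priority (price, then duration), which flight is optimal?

First minimize price: best is 157, kept {B, C, D, E}.
Then minimize duration: best is 3.0, kept {B}.

B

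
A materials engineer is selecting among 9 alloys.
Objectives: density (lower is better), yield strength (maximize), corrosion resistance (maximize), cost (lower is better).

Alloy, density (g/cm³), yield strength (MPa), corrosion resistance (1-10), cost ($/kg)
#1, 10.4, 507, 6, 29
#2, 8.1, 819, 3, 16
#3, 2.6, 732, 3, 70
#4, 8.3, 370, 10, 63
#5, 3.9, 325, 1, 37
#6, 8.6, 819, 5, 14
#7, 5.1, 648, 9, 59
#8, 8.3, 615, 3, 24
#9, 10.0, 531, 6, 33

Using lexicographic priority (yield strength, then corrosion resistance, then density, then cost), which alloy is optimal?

First maximize yield strength: best is 819, kept {#2, #6}.
Then maximize corrosion resistance: best is 5, kept {#6}.

#6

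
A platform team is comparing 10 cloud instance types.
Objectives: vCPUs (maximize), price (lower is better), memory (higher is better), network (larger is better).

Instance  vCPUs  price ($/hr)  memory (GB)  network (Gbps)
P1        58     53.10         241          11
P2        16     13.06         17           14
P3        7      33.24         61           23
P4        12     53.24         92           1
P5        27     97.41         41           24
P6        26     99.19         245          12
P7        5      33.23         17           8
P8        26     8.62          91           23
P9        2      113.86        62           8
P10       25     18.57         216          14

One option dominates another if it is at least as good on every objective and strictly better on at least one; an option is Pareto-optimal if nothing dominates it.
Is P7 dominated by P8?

Yes

P8 vs P7: vCPUs 26≥5, price 8.62≤33.23, memory 91≥17, network 23≥8 — P8 is at least as good on every objective with at least one strict improvement.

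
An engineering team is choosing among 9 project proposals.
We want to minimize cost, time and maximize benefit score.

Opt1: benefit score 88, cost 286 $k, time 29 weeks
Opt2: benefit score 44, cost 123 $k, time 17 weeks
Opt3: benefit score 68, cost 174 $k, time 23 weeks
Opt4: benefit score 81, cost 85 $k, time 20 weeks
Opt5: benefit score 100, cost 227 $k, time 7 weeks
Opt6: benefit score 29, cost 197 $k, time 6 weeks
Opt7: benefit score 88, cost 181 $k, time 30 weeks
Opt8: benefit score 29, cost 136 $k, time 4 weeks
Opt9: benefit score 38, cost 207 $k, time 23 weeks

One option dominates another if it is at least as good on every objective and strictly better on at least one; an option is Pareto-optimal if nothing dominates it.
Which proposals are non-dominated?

Opt2, Opt4, Opt5, Opt7, Opt8

Opt1: dominated by Opt5 (benefit score 100≥88, cost 227≤286, time 7≤29).
Opt2: not dominated.
Opt3: dominated by Opt4 (benefit score 81≥68, cost 85≤174, time 20≤23).
Opt4: not dominated (best cost).
Opt5: not dominated (best benefit score).
Opt6: dominated by Opt8 (benefit score 29≥29, cost 136≤197, time 4≤6).
Opt7: not dominated.
Opt8: not dominated (best time).
Opt9: dominated by Opt2 (benefit score 44≥38, cost 123≤207, time 17≤23).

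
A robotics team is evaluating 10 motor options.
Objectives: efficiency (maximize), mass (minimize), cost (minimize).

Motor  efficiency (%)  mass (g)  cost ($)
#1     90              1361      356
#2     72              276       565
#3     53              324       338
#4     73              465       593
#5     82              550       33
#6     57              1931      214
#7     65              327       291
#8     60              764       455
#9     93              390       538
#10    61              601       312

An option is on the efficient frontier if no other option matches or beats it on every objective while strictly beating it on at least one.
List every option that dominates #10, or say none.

#5: efficiency 82≥61, mass 550≤601, cost 33≤312 — dominates #10.
#7: efficiency 65≥61, mass 327≤601, cost 291≤312 — dominates #10.
Others (#1, #2, #3, #4, #6, #8, #9) are each worse than #10 on at least one objective.

#5, #7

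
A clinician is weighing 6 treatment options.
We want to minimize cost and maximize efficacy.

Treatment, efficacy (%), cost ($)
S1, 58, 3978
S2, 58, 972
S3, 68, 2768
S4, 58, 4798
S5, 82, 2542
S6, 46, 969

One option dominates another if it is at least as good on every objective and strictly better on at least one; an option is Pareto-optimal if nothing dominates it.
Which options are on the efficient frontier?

S2, S5, S6

S1: dominated by S2 (efficacy 58≥58, cost 972≤3978).
S2: not dominated.
S3: dominated by S5 (efficacy 82≥68, cost 2542≤2768).
S4: dominated by S1 (efficacy 58≥58, cost 3978≤4798).
S5: not dominated (best efficacy).
S6: not dominated (best cost).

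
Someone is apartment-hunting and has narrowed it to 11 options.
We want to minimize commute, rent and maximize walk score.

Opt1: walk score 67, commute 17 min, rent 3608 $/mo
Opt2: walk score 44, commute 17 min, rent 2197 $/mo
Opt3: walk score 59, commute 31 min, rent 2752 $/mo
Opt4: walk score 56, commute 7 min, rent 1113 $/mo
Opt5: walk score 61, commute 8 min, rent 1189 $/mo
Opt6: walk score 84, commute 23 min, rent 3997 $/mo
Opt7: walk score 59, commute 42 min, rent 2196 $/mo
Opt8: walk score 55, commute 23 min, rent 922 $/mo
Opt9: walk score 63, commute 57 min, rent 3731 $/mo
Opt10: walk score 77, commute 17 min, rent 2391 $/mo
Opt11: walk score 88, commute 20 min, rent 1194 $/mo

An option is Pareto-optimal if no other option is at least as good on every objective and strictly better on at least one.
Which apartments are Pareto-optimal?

Opt4, Opt5, Opt8, Opt10, Opt11

Opt1: dominated by Opt10 (walk score 77≥67, commute 17≤17, rent 2391≤3608).
Opt2: dominated by Opt4 (walk score 56≥44, commute 7≤17, rent 1113≤2197).
Opt3: dominated by Opt5 (walk score 61≥59, commute 8≤31, rent 1189≤2752).
Opt4: not dominated (best commute).
Opt5: not dominated.
Opt6: dominated by Opt11 (walk score 88≥84, commute 20≤23, rent 1194≤3997).
Opt7: dominated by Opt5 (walk score 61≥59, commute 8≤42, rent 1189≤2196).
Opt8: not dominated (best rent).
Opt9: dominated by Opt1 (walk score 67≥63, commute 17≤57, rent 3608≤3731).
Opt10: not dominated.
Opt11: not dominated (best walk score).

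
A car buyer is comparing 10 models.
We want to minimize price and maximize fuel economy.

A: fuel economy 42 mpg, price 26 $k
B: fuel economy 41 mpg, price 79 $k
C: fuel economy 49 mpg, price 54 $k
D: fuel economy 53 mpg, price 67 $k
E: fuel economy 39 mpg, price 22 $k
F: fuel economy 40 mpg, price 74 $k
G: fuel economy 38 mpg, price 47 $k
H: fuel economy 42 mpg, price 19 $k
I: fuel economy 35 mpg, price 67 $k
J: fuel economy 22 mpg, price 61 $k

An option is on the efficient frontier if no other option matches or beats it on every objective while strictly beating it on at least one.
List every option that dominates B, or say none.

A, C, D, H

A: fuel economy 42≥41, price 26≤79 — dominates B.
C: fuel economy 49≥41, price 54≤79 — dominates B.
D: fuel economy 53≥41, price 67≤79 — dominates B.
H: fuel economy 42≥41, price 19≤79 — dominates B.
Others (E, F, G, I, J) are each worse than B on at least one objective.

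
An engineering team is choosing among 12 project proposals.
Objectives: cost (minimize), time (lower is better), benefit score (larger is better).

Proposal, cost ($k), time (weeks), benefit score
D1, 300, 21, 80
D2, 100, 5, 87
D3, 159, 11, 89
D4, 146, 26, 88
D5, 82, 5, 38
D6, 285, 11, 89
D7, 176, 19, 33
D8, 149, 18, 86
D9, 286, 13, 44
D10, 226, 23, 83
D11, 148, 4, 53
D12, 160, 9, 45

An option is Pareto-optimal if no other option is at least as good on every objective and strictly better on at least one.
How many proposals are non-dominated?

D1: dominated by D2 (cost 100≤300, time 5≤21, benefit score 87≥80).
D2: not dominated.
D3: not dominated.
D4: not dominated.
D5: not dominated (best cost).
D6: dominated by D3 (cost 159≤285, time 11≤11, benefit score 89≥89).
D7: dominated by D2 (cost 100≤176, time 5≤19, benefit score 87≥33).
D8: dominated by D2 (cost 100≤149, time 5≤18, benefit score 87≥86).
D9: dominated by D2 (cost 100≤286, time 5≤13, benefit score 87≥44).
D10: dominated by D2 (cost 100≤226, time 5≤23, benefit score 87≥83).
D11: not dominated (best time).
D12: dominated by D2 (cost 100≤160, time 5≤9, benefit score 87≥45).
Pareto-optimal: D2, D3, D4, D5, D11 → 5.

5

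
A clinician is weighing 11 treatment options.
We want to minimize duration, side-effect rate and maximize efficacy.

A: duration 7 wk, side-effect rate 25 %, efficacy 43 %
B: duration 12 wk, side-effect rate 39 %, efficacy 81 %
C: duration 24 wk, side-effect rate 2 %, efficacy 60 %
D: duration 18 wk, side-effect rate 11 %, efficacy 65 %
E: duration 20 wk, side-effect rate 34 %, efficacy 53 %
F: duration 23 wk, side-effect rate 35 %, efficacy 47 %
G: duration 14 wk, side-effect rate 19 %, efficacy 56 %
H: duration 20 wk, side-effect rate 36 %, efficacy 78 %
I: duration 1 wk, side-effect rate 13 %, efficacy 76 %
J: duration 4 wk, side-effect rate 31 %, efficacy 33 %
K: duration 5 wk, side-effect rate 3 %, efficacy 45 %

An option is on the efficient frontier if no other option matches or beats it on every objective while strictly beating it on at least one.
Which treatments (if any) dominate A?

I, K

I: duration 1≤7, side-effect rate 13≤25, efficacy 76≥43 — dominates A.
K: duration 5≤7, side-effect rate 3≤25, efficacy 45≥43 — dominates A.
Others (B, C, D, E, F, G, H, J) are each worse than A on at least one objective.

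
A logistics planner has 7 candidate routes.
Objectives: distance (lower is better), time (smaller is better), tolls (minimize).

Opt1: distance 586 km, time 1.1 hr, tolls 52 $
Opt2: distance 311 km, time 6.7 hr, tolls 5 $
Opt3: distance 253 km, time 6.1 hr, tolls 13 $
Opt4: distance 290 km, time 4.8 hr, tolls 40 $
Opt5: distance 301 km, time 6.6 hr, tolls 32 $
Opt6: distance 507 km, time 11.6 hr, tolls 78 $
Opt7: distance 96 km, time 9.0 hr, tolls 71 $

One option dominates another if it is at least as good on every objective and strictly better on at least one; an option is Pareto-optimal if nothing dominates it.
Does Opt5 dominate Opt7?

Opt5 vs Opt7: Opt5 is worse on distance (301 vs 96), so it does not dominate Opt7.

No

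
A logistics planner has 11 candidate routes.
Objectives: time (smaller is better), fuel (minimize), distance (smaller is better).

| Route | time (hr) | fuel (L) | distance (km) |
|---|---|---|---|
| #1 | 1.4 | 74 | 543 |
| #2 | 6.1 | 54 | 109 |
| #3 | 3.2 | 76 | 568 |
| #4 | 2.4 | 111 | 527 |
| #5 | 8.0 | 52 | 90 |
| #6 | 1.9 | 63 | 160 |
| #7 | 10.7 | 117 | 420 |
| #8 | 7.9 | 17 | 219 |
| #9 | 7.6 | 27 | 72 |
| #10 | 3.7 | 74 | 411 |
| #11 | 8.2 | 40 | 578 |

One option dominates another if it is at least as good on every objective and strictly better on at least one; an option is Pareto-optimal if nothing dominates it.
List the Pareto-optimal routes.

#1: not dominated (best time).
#2: not dominated.
#3: dominated by #1 (time 1.4≤3.2, fuel 74≤76, distance 543≤568).
#4: dominated by #6 (time 1.9≤2.4, fuel 63≤111, distance 160≤527).
#5: dominated by #9 (time 7.6≤8.0, fuel 27≤52, distance 72≤90).
#6: not dominated.
#7: dominated by #2 (time 6.1≤10.7, fuel 54≤117, distance 109≤420).
#8: not dominated (best fuel).
#9: not dominated (best distance).
#10: dominated by #6 (time 1.9≤3.7, fuel 63≤74, distance 160≤411).
#11: dominated by #8 (time 7.9≤8.2, fuel 17≤40, distance 219≤578).

#1, #2, #6, #8, #9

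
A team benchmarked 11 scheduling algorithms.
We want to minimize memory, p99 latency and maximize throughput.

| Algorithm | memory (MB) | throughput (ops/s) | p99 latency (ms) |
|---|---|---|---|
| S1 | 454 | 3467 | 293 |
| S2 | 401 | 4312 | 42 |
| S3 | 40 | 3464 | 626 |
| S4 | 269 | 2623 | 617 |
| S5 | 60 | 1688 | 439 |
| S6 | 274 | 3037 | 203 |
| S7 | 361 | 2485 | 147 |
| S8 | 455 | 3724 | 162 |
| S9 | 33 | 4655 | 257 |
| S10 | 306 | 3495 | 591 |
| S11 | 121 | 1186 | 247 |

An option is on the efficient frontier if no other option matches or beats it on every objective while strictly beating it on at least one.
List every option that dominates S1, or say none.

S2: memory 401≤454, throughput 4312≥3467, p99 latency 42≤293 — dominates S1.
S9: memory 33≤454, throughput 4655≥3467, p99 latency 257≤293 — dominates S1.
Others (S3, S4, S5, S6, S7, S8, S10, S11) are each worse than S1 on at least one objective.

S2, S9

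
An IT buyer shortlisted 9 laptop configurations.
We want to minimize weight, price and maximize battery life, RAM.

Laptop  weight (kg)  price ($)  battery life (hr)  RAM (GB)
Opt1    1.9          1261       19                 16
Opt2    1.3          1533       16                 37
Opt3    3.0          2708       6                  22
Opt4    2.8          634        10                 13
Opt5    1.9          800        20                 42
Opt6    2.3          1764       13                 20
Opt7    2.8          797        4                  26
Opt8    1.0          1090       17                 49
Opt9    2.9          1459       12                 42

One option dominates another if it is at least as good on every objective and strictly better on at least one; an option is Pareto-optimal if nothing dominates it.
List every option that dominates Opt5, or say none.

none

Opt1: worse on price (1261 vs 800).
Opt2: worse on price (1533 vs 800).
Opt3: worse on weight (3.0 vs 1.9).
Opt4: worse on weight (2.8 vs 1.9).
Opt6: worse on weight (2.3 vs 1.9).
Opt7: worse on weight (2.8 vs 1.9).
Opt8: worse on price (1090 vs 800).
Opt9: worse on weight (2.9 vs 1.9).
No option dominates Opt5.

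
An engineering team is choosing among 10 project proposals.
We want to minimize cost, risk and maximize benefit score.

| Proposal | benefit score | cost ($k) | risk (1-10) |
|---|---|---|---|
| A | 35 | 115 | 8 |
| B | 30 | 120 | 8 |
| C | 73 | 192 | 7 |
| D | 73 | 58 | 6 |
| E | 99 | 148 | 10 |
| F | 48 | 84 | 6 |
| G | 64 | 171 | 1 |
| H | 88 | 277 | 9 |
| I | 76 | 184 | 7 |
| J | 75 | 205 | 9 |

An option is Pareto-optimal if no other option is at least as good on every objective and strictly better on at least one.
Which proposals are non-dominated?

A: dominated by D (benefit score 73≥35, cost 58≤115, risk 6≤8).
B: dominated by A (benefit score 35≥30, cost 115≤120, risk 8≤8).
C: dominated by D (benefit score 73≥73, cost 58≤192, risk 6≤7).
D: not dominated (best cost).
E: not dominated (best benefit score).
F: dominated by D (benefit score 73≥48, cost 58≤84, risk 6≤6).
G: not dominated (best risk).
H: not dominated.
I: not dominated.
J: dominated by I (benefit score 76≥75, cost 184≤205, risk 7≤9).

D, E, G, H, I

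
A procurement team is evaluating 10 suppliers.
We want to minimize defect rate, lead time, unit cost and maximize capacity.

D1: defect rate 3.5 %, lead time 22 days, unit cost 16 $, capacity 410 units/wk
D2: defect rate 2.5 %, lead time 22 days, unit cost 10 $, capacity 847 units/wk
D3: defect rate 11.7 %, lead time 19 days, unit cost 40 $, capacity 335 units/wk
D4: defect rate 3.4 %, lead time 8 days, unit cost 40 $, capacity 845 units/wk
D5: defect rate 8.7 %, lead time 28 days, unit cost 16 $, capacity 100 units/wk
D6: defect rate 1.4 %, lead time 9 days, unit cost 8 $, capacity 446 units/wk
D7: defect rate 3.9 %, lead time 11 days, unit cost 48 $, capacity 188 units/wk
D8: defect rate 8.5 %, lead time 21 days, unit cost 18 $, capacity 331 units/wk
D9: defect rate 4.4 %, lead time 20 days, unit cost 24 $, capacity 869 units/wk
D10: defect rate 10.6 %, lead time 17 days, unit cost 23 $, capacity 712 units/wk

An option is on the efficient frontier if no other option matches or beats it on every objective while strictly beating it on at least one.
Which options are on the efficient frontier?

D1: dominated by D2 (defect rate 2.5≤3.5, lead time 22≤22, unit cost 10≤16, capacity 847≥410).
D2: not dominated.
D3: dominated by D4 (defect rate 3.4≤11.7, lead time 8≤19, unit cost 40≤40, capacity 845≥335).
D4: not dominated (best lead time).
D5: dominated by D1 (defect rate 3.5≤8.7, lead time 22≤28, unit cost 16≤16, capacity 410≥100).
D6: not dominated (best defect rate).
D7: dominated by D4 (defect rate 3.4≤3.9, lead time 8≤11, unit cost 40≤48, capacity 845≥188).
D8: dominated by D6 (defect rate 1.4≤8.5, lead time 9≤21, unit cost 8≤18, capacity 446≥331).
D9: not dominated (best capacity).
D10: not dominated.

D2, D4, D6, D9, D10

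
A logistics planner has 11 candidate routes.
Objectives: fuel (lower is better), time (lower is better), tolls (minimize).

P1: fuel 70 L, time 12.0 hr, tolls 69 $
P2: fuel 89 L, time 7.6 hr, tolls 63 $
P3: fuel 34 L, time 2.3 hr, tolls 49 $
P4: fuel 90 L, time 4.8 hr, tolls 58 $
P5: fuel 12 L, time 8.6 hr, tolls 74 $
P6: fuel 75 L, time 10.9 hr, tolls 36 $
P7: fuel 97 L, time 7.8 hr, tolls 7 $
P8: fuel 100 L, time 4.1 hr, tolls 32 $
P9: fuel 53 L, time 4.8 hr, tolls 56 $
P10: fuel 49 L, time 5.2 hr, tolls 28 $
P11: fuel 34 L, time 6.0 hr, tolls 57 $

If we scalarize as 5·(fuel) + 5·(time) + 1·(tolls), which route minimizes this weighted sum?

P1: 5·70 + 5·12.0 + 1·69 = 479.0
P2: 5·89 + 5·7.6 + 1·63 = 546.0
P3: 5·34 + 5·2.3 + 1·49 = 230.5
P4: 5·90 + 5·4.8 + 1·58 = 532.0
P5: 5·12 + 5·8.6 + 1·74 = 177.0
P6: 5·75 + 5·10.9 + 1·36 = 465.5
P7: 5·97 + 5·7.8 + 1·7 = 531.0
P8: 5·100 + 5·4.1 + 1·32 = 552.5
P9: 5·53 + 5·4.8 + 1·56 = 345.0
P10: 5·49 + 5·5.2 + 1·28 = 299.0
P11: 5·34 + 5·6.0 + 1·57 = 257.0
Lowest: P5 at 177.0.

P5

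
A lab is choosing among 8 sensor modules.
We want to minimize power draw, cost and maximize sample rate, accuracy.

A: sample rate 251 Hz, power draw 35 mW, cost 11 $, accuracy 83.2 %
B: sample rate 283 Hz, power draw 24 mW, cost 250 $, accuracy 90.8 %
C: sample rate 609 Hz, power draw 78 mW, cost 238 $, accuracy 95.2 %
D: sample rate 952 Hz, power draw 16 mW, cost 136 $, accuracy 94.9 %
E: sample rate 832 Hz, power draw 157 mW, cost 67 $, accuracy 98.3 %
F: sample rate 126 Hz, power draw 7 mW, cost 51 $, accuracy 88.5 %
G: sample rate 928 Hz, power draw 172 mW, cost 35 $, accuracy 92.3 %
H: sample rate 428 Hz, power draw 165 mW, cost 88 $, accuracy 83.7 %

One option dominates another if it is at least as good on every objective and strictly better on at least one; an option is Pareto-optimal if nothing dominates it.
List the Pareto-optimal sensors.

A: not dominated (best cost).
B: dominated by D (sample rate 952≥283, power draw 16≤24, cost 136≤250, accuracy 94.9≥90.8).
C: not dominated.
D: not dominated (best sample rate).
E: not dominated (best accuracy).
F: not dominated (best power draw).
G: not dominated.
H: dominated by E (sample rate 832≥428, power draw 157≤165, cost 67≤88, accuracy 98.3≥83.7).

A, C, D, E, F, G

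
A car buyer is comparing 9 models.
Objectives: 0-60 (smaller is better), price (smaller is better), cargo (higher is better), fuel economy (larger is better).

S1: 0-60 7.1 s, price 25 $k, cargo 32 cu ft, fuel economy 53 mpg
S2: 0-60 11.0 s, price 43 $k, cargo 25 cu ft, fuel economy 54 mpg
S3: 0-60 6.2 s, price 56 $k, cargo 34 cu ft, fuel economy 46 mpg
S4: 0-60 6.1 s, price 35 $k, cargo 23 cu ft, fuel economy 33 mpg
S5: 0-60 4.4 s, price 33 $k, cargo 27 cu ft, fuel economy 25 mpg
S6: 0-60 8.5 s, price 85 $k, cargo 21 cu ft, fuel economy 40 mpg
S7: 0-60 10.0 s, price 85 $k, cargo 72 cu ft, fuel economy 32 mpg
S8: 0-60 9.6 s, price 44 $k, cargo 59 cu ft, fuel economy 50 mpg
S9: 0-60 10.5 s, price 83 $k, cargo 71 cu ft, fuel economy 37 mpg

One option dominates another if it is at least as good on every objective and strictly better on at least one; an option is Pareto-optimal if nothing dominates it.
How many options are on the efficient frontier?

8

S1: not dominated (best price).
S2: not dominated (best fuel economy).
S3: not dominated.
S4: not dominated.
S5: not dominated (best 0-60).
S6: dominated by S1 (0-60 7.1≤8.5, price 25≤85, cargo 32≥21, fuel economy 53≥40).
S7: not dominated (best cargo).
S8: not dominated.
S9: not dominated.
Pareto-optimal: S1, S2, S3, S4, S5, S7, S8, S9 → 8.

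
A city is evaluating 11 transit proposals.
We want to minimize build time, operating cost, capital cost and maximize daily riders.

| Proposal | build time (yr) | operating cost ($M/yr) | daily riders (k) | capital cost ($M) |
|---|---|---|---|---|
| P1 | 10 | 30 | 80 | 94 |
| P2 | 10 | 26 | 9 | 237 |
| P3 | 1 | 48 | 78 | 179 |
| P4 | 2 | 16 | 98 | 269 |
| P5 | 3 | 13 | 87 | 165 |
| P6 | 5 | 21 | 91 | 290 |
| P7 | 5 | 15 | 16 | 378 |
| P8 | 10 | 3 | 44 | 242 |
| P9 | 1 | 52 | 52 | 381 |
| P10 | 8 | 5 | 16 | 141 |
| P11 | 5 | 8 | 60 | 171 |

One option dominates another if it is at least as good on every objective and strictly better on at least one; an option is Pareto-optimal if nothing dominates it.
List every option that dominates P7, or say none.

P5: build time 3≤5, operating cost 13≤15, daily riders 87≥16, capital cost 165≤378 — dominates P7.
P11: build time 5≤5, operating cost 8≤15, daily riders 60≥16, capital cost 171≤378 — dominates P7.
Others (P1, P2, P3, P4, P6, P8, P9, P10) are each worse than P7 on at least one objective.

P5, P11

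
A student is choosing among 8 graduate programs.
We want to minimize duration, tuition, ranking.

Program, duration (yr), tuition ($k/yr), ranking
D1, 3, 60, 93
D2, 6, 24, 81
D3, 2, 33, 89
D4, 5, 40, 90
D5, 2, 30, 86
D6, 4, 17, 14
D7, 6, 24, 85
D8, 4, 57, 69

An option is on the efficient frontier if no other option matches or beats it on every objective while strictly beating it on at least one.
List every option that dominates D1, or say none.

D3, D5

D3: duration 2≤3, tuition 33≤60, ranking 89≤93 — dominates D1.
D5: duration 2≤3, tuition 30≤60, ranking 86≤93 — dominates D1.
Others (D2, D4, D6, D7, D8) are each worse than D1 on at least one objective.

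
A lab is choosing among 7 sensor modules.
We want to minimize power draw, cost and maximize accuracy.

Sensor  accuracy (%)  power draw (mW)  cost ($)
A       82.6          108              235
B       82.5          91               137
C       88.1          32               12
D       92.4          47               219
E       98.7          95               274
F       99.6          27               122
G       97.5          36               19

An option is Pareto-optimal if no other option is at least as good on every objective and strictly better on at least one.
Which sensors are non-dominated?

C, F, G

A: dominated by C (accuracy 88.1≥82.6, power draw 32≤108, cost 12≤235).
B: dominated by C (accuracy 88.1≥82.5, power draw 32≤91, cost 12≤137).
C: not dominated (best cost).
D: dominated by F (accuracy 99.6≥92.4, power draw 27≤47, cost 122≤219).
E: dominated by F (accuracy 99.6≥98.7, power draw 27≤95, cost 122≤274).
F: not dominated (best accuracy).
G: not dominated.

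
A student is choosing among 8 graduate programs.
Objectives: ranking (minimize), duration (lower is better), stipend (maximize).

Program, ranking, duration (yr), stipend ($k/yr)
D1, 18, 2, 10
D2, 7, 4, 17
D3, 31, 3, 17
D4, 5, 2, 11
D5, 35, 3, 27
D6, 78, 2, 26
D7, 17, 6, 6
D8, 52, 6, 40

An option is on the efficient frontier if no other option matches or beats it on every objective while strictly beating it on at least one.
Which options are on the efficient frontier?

D2, D3, D4, D5, D6, D8

D1: dominated by D4 (ranking 5≤18, duration 2≤2, stipend 11≥10).
D2: not dominated.
D3: not dominated.
D4: not dominated (best ranking).
D5: not dominated.
D6: not dominated.
D7: dominated by D2 (ranking 7≤17, duration 4≤6, stipend 17≥6).
D8: not dominated (best stipend).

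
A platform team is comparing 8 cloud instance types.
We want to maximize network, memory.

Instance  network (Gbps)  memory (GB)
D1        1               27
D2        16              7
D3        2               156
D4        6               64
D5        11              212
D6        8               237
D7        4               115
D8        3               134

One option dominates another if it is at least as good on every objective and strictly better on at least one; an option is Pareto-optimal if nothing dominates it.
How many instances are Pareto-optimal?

D1: dominated by D3 (network 2≥1, memory 156≥27).
D2: not dominated (best network).
D3: dominated by D5 (network 11≥2, memory 212≥156).
D4: dominated by D5 (network 11≥6, memory 212≥64).
D5: not dominated.
D6: not dominated (best memory).
D7: dominated by D5 (network 11≥4, memory 212≥115).
D8: dominated by D5 (network 11≥3, memory 212≥134).
Pareto-optimal: D2, D5, D6 → 3.

3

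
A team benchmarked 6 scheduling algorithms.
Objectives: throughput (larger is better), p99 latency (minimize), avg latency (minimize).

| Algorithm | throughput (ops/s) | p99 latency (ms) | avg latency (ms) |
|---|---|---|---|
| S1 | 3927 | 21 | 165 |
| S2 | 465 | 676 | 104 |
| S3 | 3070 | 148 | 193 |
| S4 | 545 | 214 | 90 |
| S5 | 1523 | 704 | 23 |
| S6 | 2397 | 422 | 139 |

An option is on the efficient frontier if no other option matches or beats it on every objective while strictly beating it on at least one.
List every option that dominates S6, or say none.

S1: worse on avg latency (165 vs 139).
S2: worse on throughput (465 vs 2397).
S3: worse on avg latency (193 vs 139).
S4: worse on throughput (545 vs 2397).
S5: worse on throughput (1523 vs 2397).
No option dominates S6.

none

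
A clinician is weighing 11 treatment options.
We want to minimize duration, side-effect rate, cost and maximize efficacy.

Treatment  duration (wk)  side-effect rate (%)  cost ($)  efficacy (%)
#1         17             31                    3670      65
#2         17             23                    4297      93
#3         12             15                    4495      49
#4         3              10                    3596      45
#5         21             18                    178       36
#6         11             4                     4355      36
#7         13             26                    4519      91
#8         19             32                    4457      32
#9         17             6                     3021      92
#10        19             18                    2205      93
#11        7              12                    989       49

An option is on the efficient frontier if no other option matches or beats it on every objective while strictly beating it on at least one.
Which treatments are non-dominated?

#1: dominated by #9 (duration 17≤17, side-effect rate 6≤31, cost 3021≤3670, efficacy 92≥65).
#2: not dominated.
#3: dominated by #11 (duration 7≤12, side-effect rate 12≤15, cost 989≤4495, efficacy 49≥49).
#4: not dominated (best duration).
#5: not dominated (best cost).
#6: not dominated (best side-effect rate).
#7: not dominated.
#8: dominated by #1 (duration 17≤19, side-effect rate 31≤32, cost 3670≤4457, efficacy 65≥32).
#9: not dominated.
#10: not dominated.
#11: not dominated.

#2, #4, #5, #6, #7, #9, #10, #11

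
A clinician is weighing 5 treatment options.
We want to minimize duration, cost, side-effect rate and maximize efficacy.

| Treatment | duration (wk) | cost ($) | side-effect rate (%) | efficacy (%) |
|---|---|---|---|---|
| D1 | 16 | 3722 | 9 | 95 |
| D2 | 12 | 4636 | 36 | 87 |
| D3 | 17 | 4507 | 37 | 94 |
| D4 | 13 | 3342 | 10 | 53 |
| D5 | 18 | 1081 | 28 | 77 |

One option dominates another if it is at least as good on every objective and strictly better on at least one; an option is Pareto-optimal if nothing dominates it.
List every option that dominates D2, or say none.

none

D1: worse on duration (16 vs 12).
D3: worse on duration (17 vs 12).
D4: worse on duration (13 vs 12).
D5: worse on duration (18 vs 12).
No option dominates D2.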